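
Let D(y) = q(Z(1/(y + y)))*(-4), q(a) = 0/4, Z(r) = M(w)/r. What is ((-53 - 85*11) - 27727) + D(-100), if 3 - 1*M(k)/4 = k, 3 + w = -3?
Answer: -28715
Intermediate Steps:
w = -6 (w = -3 - 3 = -6)
M(k) = 12 - 4*k
Z(r) = 36/r (Z(r) = (12 - 4*(-6))/r = (12 + 24)/r = 36/r)
q(a) = 0 (q(a) = 0*(¼) = 0)
D(y) = 0 (D(y) = 0*(-4) = 0)
((-53 - 85*11) - 27727) + D(-100) = ((-53 - 85*11) - 27727) + 0 = ((-53 - 935) - 27727) + 0 = (-988 - 27727) + 0 = -28715 + 0 = -28715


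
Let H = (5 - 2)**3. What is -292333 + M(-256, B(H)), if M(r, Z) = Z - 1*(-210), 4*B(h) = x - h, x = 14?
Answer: -1168505/4 ≈ -2.9213e+5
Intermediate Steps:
H = 27 (H = 3**3 = 27)
B(h) = 7/2 - h/4 (B(h) = (14 - h)/4 = 7/2 - h/4)
M(r, Z) = 210 + Z (M(r, Z) = Z + 210 = 210 + Z)
-292333 + M(-256, B(H)) = -292333 + (210 + (7/2 - 1/4*27)) = -292333 + (210 + (7/2 - 27/4)) = -292333 + (210 - 13/4) = -292333 + 827/4 = -1168505/4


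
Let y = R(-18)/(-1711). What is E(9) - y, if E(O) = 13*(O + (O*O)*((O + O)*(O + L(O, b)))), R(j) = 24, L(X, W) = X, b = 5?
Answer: 583945503/1711 ≈ 3.4129e+5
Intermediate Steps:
E(O) = 13*O + 52*O⁴ (E(O) = 13*(O + (O*O)*((O + O)*(O + O))) = 13*(O + O²*((2*O)*(2*O))) = 13*(O + O²*(4*O²)) = 13*(O + 4*O⁴) = 13*O + 52*O⁴)
y = -24/1711 (y = 24/(-1711) = 24*(-1/1711) = -24/1711 ≈ -0.014027)
E(9) - y = (13*9 + 52*9⁴) - 1*(-24/1711) = (117 + 52*6561) + 24/1711 = (117 + 341172) + 24/1711 = 341289 + 24/1711 = 583945503/1711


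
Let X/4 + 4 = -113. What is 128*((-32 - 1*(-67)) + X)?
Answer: -55424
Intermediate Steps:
X = -468 (X = -16 + 4*(-113) = -16 - 452 = -468)
128*((-32 - 1*(-67)) + X) = 128*((-32 - 1*(-67)) - 468) = 128*((-32 + 67) - 468) = 128*(35 - 468) = 128*(-433) = -55424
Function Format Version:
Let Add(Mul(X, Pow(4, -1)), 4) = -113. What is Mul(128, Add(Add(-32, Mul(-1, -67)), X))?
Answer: -55424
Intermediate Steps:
X = -468 (X = Add(-16, Mul(4, -113)) = Add(-16, -452) = -468)
Mul(128, Add(Add(-32, Mul(-1, -67)), X)) = Mul(128, Add(Add(-32, Mul(-1, -67)), -468)) = Mul(128, Add(Add(-32, 67), -468)) = Mul(128, Add(35, -468)) = Mul(128, -433) = -55424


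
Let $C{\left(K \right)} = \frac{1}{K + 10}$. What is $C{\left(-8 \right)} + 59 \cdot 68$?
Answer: $\frac{8025}{2} \approx 4012.5$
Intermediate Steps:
$C{\left(K \right)} = \frac{1}{10 + K}$
$C{\left(-8 \right)} + 59 \cdot 68 = \frac{1}{10 - 8} + 59 \cdot 68 = \frac{1}{2} + 4012 = \frac{8025}{2}$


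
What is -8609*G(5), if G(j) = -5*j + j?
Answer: 172180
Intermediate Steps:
G(j) = -4*j
-8609*G(5) = -(-34436)*5 = -8609*(-20) = 172180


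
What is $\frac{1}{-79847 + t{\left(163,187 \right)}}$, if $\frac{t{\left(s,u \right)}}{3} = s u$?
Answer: $\frac{1}{11596} \approx 8.6237 \cdot 10^{-5}$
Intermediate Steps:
$t{\left(s,u \right)} = 3 s u$
$\frac{1}{-79847 + t{\left(163,187 \right)}} = \frac{1}{-79847 + 3 \cdot 163 \cdot 187} = \frac{1}{-79847 + 91443} = \frac{1}{11596}$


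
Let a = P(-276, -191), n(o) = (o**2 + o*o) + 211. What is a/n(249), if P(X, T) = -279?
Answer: -279/124213 ≈ -0.0022461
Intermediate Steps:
n(o) = 211 + 2*o**2 (n(o) = (o**2 + o**2) + 211 = 2*o**2 + 211 = 211 + 2*o**2)
a = -279
a/n(249) = -279/(211 + 2*249**2) = -279/(211 + 2*62001) = -279/(211 + 124002) = -279/124213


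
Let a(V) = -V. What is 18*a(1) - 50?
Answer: -68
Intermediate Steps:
18*a(1) - 50 = 18*(-1*1) - 50 = 18*(-1) - 50 = -18 - 50 = -68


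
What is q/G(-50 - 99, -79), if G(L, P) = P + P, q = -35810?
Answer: 17905/79 ≈ 226.65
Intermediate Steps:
G(L, P) = 2*P
q/G(-50 - 99, -79) = -35810/(2*(-79)) = -35810/(-158) = -35810*(-1/158) = 17905/79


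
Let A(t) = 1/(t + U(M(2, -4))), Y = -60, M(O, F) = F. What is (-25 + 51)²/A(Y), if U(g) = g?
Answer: -43264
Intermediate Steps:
A(t) = 1/(-4 + t) (A(t) = 1/(t - 4) = 1/(-4 + t))
(-25 + 51)²/A(Y) = (-25 + 51)²/(1/(-4 - 60)) = 26²/(1/(-64)) = 676/(-1/64) = 676*(-64) = -43264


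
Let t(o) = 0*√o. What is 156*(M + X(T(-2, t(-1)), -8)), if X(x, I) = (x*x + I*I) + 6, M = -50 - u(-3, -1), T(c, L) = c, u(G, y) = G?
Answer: 4212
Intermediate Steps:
t(o) = 0
M = -47 (M = -50 - 1*(-3) = -50 + 3 = -47)
X(x, I) = 6 + I² + x² (X(x, I) = (x² + I²) + 6 = (I² + x²) + 6 = 6 + I² + x²)
156*(M + X(T(-2, t(-1)), -8)) = 156*(-47 + (6 + (-8)² + (-2)²)) = 156*(-47 + (6 + 64 + 4)) = 156*(-47 + 74) = 156*27 = 4212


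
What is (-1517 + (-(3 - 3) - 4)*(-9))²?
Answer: 2193361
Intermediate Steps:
(-1517 + (-(3 - 3) - 4)*(-9))² = (-1517 + (-1*0 - 4)*(-9))² = (-1517 + (0 - 4)*(-9))² = (-1517 - 4*(-9))² = (-1517 + 36)² = (-1481)² = 2193361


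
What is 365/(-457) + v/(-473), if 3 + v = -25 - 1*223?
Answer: -57938/216161 ≈ -0.26803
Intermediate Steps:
v = -251 (v = -3 + (-25 - 1*223) = -3 + (-25 - 223) = -3 - 248 = -251)
365/(-457) + v/(-473) = 365/(-457) - 251/(-473) = 365*(-1/457) - 251*(-1/473) = -365/457 + 251/473 = -57938/216161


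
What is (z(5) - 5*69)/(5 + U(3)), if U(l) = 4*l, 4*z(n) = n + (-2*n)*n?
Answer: -1425/68 ≈ -20.956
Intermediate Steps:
z(n) = -n²/2 + n/4 (z(n) = (n + (-2*n)*n)/4 = (n - 2*n²)/4 = -n²/2 + n/4)
(z(5) - 5*69)/(5 + U(3)) = ((¼)*5*(1 - 2*5) - 5*69)/(5 + 4*3) = ((¼)*5*(1 - 10) - 345)/(5 + 12) = ((¼)*5*(-9) - 345)/17 = (-45/4 - 345)*(1/17) = -1425/4*1/17 = -1425/68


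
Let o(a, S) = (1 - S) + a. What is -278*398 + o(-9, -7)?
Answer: -110645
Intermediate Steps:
o(a, S) = 1 + a - S
-278*398 + o(-9, -7) = -278*398 + (1 - 9 - 1*(-7)) = -110644 + (1 - 9 + 7) = -110644 - 1 = -110645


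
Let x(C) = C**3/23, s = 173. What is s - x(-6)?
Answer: 4195/23 ≈ 182.39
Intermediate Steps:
x(C) = C**3/23 (x(C) = C**3*(1/23) = C**3/23)
s - x(-6) = 173 - (-6)**3/23 = 173 - (-216)/23 = 173 - 1*(-216/23) = 173 + 216/23 = 4195/23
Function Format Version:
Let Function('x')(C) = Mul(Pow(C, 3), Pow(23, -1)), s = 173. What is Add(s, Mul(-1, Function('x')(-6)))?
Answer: Rational(4195, 23) ≈ 182.39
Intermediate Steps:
Function('x')(C) = Mul(Rational(1, 23), Pow(C, 3)) (Function('x')(C) = Mul(Pow(C, 3), Rational(1, 23)) = Mul(Rational(1, 23), Pow(C, 3)))
Add(s, Mul(-1, Function('x')(-6))) = Add(173, Mul(-1, Mul(Rational(1, 23), Pow(-6, 3)))) = Add(173, Mul(-1, Mul(Rational(1, 23), -216))) = Add(173, Mul(-1, Rational(-216, 23))) = Add(173, Rational(216, 23)) = Rational(4195, 23)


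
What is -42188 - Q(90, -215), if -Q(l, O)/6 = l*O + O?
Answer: -159578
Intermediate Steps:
Q(l, O) = -6*O - 6*O*l (Q(l, O) = -6*(l*O + O) = -6*(O*l + O) = -6*(O + O*l) = -6*O - 6*O*l)
-42188 - Q(90, -215) = -42188 - (-6)*(-215)*(1 + 90) = -42188 - (-6)*(-215)*91 = -42188 - 1*117390 = -42188 - 117390 = -159578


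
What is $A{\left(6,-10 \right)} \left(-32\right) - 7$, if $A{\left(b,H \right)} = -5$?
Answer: $153$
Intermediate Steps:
$A{\left(6,-10 \right)} \left(-32\right) - 7 = \left(-5\right) \left(-32\right) - 7 = 160 - 7 = 153$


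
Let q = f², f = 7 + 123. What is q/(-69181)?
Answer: -16900/69181 ≈ -0.24429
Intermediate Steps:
f = 130
q = 16900 (q = 130² = 16900)
q/(-69181) = 16900/(-69181) = 16900*(-1/69181) = -16900/69181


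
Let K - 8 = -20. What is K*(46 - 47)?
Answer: 12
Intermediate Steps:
K = -12 (K = 8 - 20 = -12)
K*(46 - 47) = -12*(46 - 47) = -12*(-1) = 12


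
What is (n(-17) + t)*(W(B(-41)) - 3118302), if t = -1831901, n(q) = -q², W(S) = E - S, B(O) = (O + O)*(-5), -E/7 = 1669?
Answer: 5735478415050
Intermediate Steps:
E = -11683 (E = -7*1669 = -11683)
B(O) = -10*O (B(O) = (2*O)*(-5) = -10*O)
W(S) = -11683 - S
(n(-17) + t)*(W(B(-41)) - 3118302) = (-1*(-17)² - 1831901)*((-11683 - (-10)*(-41)) - 3118302) = (-1*289 - 1831901)*((-11683 - 1*410) - 3118302) = (-289 - 1831901)*((-11683 - 410) - 3118302) = -1832190*(-12093 - 3118302) = -1832190*(-3130395) = 5735478415050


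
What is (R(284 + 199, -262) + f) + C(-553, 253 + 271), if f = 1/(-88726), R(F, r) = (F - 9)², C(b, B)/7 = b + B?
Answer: 19916591397/88726 ≈ 2.2447e+5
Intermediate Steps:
C(b, B) = 7*B + 7*b (C(b, B) = 7*(b + B) = 7*(B + b) = 7*B + 7*b)
R(F, r) = (-9 + F)²
f = -1/88726 ≈ -1.1271e-5
(R(284 + 199, -262) + f) + C(-553, 253 + 271) = ((-9 + (284 + 199))² - 1/88726) + (7*(253 + 271) + 7*(-553)) = ((-9 + 483)² - 1/88726) + (7*524 - 3871) = (474² - 1/88726) + (3668 - 3871) = (224676 - 1/88726) - 203 = 19934602775/88726 - 203 = 19916591397/88726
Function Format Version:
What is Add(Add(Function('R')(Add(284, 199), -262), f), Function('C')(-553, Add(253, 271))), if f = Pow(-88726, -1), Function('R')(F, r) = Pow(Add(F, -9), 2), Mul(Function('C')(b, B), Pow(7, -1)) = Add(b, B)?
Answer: Rational(19916591397, 88726) ≈ 2.2447e+5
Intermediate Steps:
Function('C')(b, B) = Add(Mul(7, B), Mul(7, b)) (Function('C')(b, B) = Mul(7, Add(b, B)) = Mul(7, Add(B, b)) = Add(Mul(7, B), Mul(7, b)))
Function('R')(F, r) = Pow(Add(-9, F), 2)
f = Rational(-1, 88726) ≈ -1.1271e-5
Add(Add(Function('R')(Add(284, 199), -262), f), Function('C')(-553, Add(253, 271))) = Add(Add(Pow(Add(-9, Add(284, 199)), 2), Rational(-1, 88726)), Add(Mul(7, Add(253, 271)), Mul(7, -553))) = Add(Add(Pow(Add(-9, 483), 2), Rational(-1, 88726)), Add(Mul(7, 524), -3871)) = Add(Add(Pow(474, 2), Rational(-1, 88726)), Add(3668, -3871)) = Add(Add(224676, Rational(-1, 88726)), -203) = Add(Rational(19934602775, 88726), -203) = Rational(19916591397, 88726)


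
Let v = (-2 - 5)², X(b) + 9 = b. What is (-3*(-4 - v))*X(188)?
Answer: 28461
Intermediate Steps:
X(b) = -9 + b
v = 49 (v = (-7)² = 49)
(-3*(-4 - v))*X(188) = (-3*(-4 - 1*49))*(-9 + 188) = -3*(-4 - 49)*179 = -3*(-53)*179 = 159*179 = 28461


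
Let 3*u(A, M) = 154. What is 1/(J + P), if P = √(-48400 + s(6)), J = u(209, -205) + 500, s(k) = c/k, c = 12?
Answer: 2481/1585649 - 9*I*√48398/3171298 ≈ 0.0015647 - 0.00062434*I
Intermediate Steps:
u(A, M) = 154/3 (u(A, M) = (⅓)*154 = 154/3)
s(k) = 12/k
J = 1654/3 (J = 154/3 + 500 = 1654/3 ≈ 551.33)
P = I*√48398 (P = √(-48400 + 12/6) = √(-48400 + 12*(⅙)) = √(-48400 + 2) = √(-48398) = I*√48398 ≈ 220.0*I)
1/(J + P) = 1/(1654/3 + I*√48398)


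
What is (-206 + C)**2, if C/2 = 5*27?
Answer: 4096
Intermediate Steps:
C = 270 (C = 2*(5*27) = 2*135 = 270)
(-206 + C)**2 = (-206 + 270)**2 = 64**2 = 4096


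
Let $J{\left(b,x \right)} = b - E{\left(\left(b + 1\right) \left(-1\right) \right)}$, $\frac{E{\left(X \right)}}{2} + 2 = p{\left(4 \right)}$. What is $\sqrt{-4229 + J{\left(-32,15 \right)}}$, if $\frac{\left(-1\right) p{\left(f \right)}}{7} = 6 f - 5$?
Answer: $i \sqrt{3991} \approx 63.174 i$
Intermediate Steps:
$p{\left(f \right)} = 35 - 42 f$ ($p{\left(f \right)} = - 7 \left(6 f - 5\right) = - 7 \left(-5 + 6 f\right) = 35 - 42 f$)
$E{\left(X \right)} = -270$ ($E{\left(X \right)} = -4 + 2 \left(35 - 168\right) = -4 + 2 \left(-133\right) = -4 - 266 = -270$)
$J{\left(b,x \right)} = 270 + b$ ($J{\left(b,x \right)} = b - -270 = b + 270 = 270 + b$)
$\sqrt{-4229 + J{\left(-32,15 \right)}} = \sqrt{-4229 + \left(270 - 32\right)} = \sqrt{-4229 + 238} = \sqrt{-3991} = i \sqrt{3991}$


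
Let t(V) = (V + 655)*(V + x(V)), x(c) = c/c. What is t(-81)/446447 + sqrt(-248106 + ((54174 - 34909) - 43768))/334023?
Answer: -45920/446447 + I*sqrt(272609)/334023 ≈ -0.10286 + 0.0015631*I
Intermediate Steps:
x(c) = 1
t(V) = (1 + V)*(655 + V) (t(V) = (V + 655)*(V + 1) = (655 + V)*(1 + V) = (1 + V)*(655 + V))
t(-81)/446447 + sqrt(-248106 + ((54174 - 34909) - 43768))/334023 = (655 + (-81)**2 + 656*(-81))/446447 + sqrt(-248106 + ((54174 - 34909) - 43768))/334023 = (655 + 6561 - 53136)*(1/446447) + sqrt(-248106 + (19265 - 43768))*(1/334023) = -45920*1/446447 + sqrt(-248106 - 24503)*(1/334023) = -45920/446447 + sqrt(-272609)*(1/334023) = -45920/446447 + (I*sqrt(272609))*(1/334023) = -45920/446447 + I*sqrt(272609)/334023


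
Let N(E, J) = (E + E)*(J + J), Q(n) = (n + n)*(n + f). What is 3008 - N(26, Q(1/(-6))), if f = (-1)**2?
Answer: 27332/9 ≈ 3036.9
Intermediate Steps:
f = 1
Q(n) = 2*n*(1 + n) (Q(n) = (n + n)*(n + 1) = (2*n)*(1 + n) = 2*n*(1 + n))
N(E, J) = 4*E*J (N(E, J) = (2*E)*(2*J) = 4*E*J)
3008 - N(26, Q(1/(-6))) = 3008 - 4*26*2*(1/(-6))*(1 + 1/(-6)) = 3008 - 4*26*2*(1*(-1/6))*(1 + 1*(-1/6)) = 3008 - 4*26*2*(-1/6)*(1 - 1/6) = 3008 - 4*26*2*(-1/6)*(5/6) = 3008 - 4*26*(-5)/18 = 3008 - 1*(-260/9) = 3008 + 260/9 = 27332/9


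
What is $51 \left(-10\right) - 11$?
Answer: $-521$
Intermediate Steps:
$51 \left(-10\right) - 11 = -510 - 11 = -521$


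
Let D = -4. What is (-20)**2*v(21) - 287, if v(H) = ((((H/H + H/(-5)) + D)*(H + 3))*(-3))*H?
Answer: 4354273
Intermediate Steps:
v(H) = -3*H*(-3 - H/5)*(3 + H) (v(H) = ((((H/H + H/(-5)) - 4)*(H + 3))*(-3))*H = ((((1 + H*(-1/5)) - 4)*(3 + H))*(-3))*H = ((((1 - H/5) - 4)*(3 + H))*(-3))*H = (((-3 - H/5)*(3 + H))*(-3))*H = (-3*(-3 - H/5)*(3 + H))*H = -3*H*(-3 - H/5)*(3 + H))
(-20)**2*v(21) - 287 = (-20)**2*((3/5)*21*(45 + 21**2 + 18*21)) - 287 = 400*((3/5)*21*(45 + 441 + 378)) - 287 = 400*((3/5)*21*864) - 287 = 400*(54432/5) - 287 = 4354560 - 287 = 4354273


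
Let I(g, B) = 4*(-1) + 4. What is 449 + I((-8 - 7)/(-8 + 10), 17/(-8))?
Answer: 449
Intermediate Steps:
I(g, B) = 0 (I(g, B) = -4 + 4 = 0)
449 + I((-8 - 7)/(-8 + 10), 17/(-8)) = 449 + 0 = 449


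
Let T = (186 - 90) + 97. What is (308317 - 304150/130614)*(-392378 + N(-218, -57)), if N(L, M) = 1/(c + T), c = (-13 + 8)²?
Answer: -26095830793137702/215711 ≈ -1.2098e+11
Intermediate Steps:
c = 25 (c = (-5)² = 25)
T = 193 (T = 96 + 97 = 193)
N(L, M) = 1/218 (N(L, M) = 1/(25 + 193) = 1/218)
(308317 - 304150/130614)*(-392378 + N(-218, -57)) = (308317 - 304150/130614)*(-392378 + 1/218) = (308317 - 304150*1/130614)*(-85538403/218) = (308317 - 13825/5937)*(-85538403/218) = (1830464204/5937)*(-85538403/218) = -26095830793137702/215711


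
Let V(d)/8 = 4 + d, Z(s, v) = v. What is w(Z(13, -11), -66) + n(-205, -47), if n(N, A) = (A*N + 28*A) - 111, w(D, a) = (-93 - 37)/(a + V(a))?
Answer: 2306513/281 ≈ 8208.2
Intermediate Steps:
V(d) = 32 + 8*d (V(d) = 8*(4 + d) = 32 + 8*d)
w(D, a) = -130/(32 + 9*a) (w(D, a) = (-93 - 37)/(a + (32 + 8*a)) = -130/(32 + 9*a))
n(N, A) = -111 + 28*A + A*N (n(N, A) = (28*A + A*N) - 111 = -111 + 28*A + A*N)
w(Z(13, -11), -66) + n(-205, -47) = -130/(32 + 9*(-66)) + (-111 + 28*(-47) - 47*(-205)) = -130/(32 - 594) + (-111 - 1316 + 9635) = -130/(-562) + 8208 = -130*(-1/562) + 8208 = 65/281 + 8208 = 2306513/281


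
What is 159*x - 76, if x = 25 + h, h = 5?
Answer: 4694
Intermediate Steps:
x = 30 (x = 25 + 5 = 30)
159*x - 76 = 159*30 - 76 = 4770 - 76 = 4694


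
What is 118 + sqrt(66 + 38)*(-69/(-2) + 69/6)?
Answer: 118 + 92*sqrt(26) ≈ 587.11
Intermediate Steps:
118 + sqrt(66 + 38)*(-69/(-2) + 69/6) = 118 + sqrt(104)*(-69*(-1/2) + 69*(1/6)) = 118 + (2*sqrt(26))*(69/2 + 23/2) = 118 + (2*sqrt(26))*46 = 118 + 92*sqrt(26)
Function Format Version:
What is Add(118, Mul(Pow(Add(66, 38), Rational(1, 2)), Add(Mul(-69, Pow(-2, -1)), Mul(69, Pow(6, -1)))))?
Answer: Add(118, Mul(92, Pow(26, Rational(1, 2)))) ≈ 587.11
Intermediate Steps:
Add(118, Mul(Pow(Add(66, 38), Rational(1, 2)), Add(Mul(-69, Pow(-2, -1)), Mul(69, Pow(6, -1))))) = Add(118, Mul(Pow(104, Rational(1, 2)), Add(Mul(-69, Rational(-1, 2)), Mul(69, Rational(1, 6))))) = Add(118, Mul(Mul(2, Pow(26, Rational(1, 2))), Add(Rational(69, 2), Rational(23, 2)))) = Add(118, Mul(Mul(2, Pow(26, Rational(1, 2))), 46)) = Add(118, Mul(92, Pow(26, Rational(1, 2))))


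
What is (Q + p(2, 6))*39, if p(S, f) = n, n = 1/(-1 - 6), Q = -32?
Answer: -8775/7 ≈ -1253.6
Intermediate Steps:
n = -1/7 (n = 1/(-7) = -1/7 ≈ -0.14286)
p(S, f) = -1/7
(Q + p(2, 6))*39 = (-32 - 1/7)*39 = -225/7*39 = -8775/7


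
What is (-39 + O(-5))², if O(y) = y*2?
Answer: 2401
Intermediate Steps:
O(y) = 2*y
(-39 + O(-5))² = (-39 + 2*(-5))² = (-39 - 10)² = (-49)² = 2401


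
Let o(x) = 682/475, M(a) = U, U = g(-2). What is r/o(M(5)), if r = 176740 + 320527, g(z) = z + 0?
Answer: 236201825/682 ≈ 3.4634e+5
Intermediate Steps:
g(z) = z
U = -2
M(a) = -2
o(x) = 682/475 (o(x) = 682*(1/475) = 682/475)
r = 497267
r/o(M(5)) = 497267/(682/475) = 497267*(475/682) = 236201825/682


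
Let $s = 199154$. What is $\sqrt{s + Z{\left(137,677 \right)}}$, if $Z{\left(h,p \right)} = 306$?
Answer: $2 \sqrt{49865} \approx 446.61$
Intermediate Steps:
$\sqrt{s + Z{\left(137,677 \right)}} = \sqrt{199154 + 306} = \sqrt{199460} = 2 \sqrt{49865}$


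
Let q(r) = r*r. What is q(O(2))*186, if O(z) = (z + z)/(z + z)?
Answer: 186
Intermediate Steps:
O(z) = 1 (O(z) = (2*z)/((2*z)) = (2*z)*(1/(2*z)) = 1)
q(r) = r**2
q(O(2))*186 = 1**2*186 = 1*186 = 186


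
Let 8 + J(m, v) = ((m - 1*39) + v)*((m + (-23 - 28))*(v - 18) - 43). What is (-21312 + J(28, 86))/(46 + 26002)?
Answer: -12895/2368 ≈ -5.4455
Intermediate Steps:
J(m, v) = -8 + (-43 + (-51 + m)*(-18 + v))*(-39 + m + v) (J(m, v) = -8 + ((m - 1*39) + v)*((m + (-23 - 28))*(v - 18) - 43) = -8 + ((m - 39) + v)*((m - 51)*(-18 + v) - 43) = -8 + ((-39 + m) + v)*((-51 + m)*(-18 + v) - 43) = -8 + (-39 + m + v)*(-43 + (-51 + m)*(-18 + v)) = -8 + (-43 + (-51 + m)*(-18 + v))*(-39 + m + v))
(-21312 + J(28, 86))/(46 + 26002) = (-21312 + (-34133 - 51*86**2 - 18*28**2 + 1577*28 + 2864*86 + 28*86**2 + 86*28**2 - 108*28*86))/(46 + 26002) = (-21312 + (-34133 - 51*7396 - 18*784 + 44156 + 246304 + 28*7396 + 86*784 - 260064))/26048 = (-21312 + (-34133 - 377196 - 14112 + 44156 + 246304 + 207088 + 67424 - 260064))*(1/26048) = (-21312 - 120533)*(1/26048) = -141845*1/26048 = -12895/2368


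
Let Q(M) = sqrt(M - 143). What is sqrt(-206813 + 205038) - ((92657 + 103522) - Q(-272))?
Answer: -196179 + I*sqrt(415) + 5*I*sqrt(71) ≈ -1.9618e+5 + 62.502*I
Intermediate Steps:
Q(M) = sqrt(-143 + M)
sqrt(-206813 + 205038) - ((92657 + 103522) - Q(-272)) = sqrt(-206813 + 205038) - ((92657 + 103522) - sqrt(-143 - 272)) = sqrt(-1775) - (196179 - sqrt(-415)) = 5*I*sqrt(71) - (196179 - I*sqrt(415)) = 5*I*sqrt(71) + (-196179 + I*sqrt(415)) = -196179 + I*sqrt(415) + 5*I*sqrt(71)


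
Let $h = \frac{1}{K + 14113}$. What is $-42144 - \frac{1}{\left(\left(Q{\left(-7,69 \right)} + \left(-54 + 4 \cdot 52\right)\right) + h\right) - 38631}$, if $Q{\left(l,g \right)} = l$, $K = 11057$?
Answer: $- \frac{40822460181006}{968642279} \approx -42144.0$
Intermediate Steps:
$h = \frac{1}{25170}$ ($h = \frac{1}{11057 + 14113} = \frac{1}{25170} \approx 3.973 \cdot 10^{-5}$)
$-42144 - \frac{1}{\left(\left(Q{\left(-7,69 \right)} + \left(-54 + 4 \cdot 52\right)\right) + h\right) - 38631} = -42144 - \frac{1}{\left(\left(-7 + \left(-54 + 4 \cdot 52\right)\right) + \frac{1}{25170}\right) - 38631} = -42144 - \frac{1}{\left(\left(-7 + \left(-54 + 208\right)\right) + \frac{1}{25170}\right) - 38631} = -42144 - \frac{1}{\left(\left(-7 + 154\right) + \frac{1}{25170}\right) - 38631} = -42144 - \frac{1}{\left(147 + \frac{1}{25170}\right) - 38631} = -42144 - \frac{1}{\frac{3699991}{25170} - 38631} = -42144 - \frac{1}{- \frac{968642279}{25170}} = -42144 - - \frac{25170}{968642279} = -42144 + \frac{25170}{968642279} = - \frac{40822460181006}{968642279}$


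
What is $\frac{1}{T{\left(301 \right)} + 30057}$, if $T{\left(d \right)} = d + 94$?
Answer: $\frac{1}{30452} \approx 3.2839 \cdot 10^{-5}$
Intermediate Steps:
$T{\left(d \right)} = 94 + d$
$\frac{1}{T{\left(301 \right)} + 30057} = \frac{1}{\left(94 + 301\right) + 30057} = \frac{1}{395 + 30057} = \frac{1}{30452}$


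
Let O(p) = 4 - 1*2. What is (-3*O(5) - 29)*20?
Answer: -700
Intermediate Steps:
O(p) = 2 (O(p) = 4 - 2 = 2)
(-3*O(5) - 29)*20 = (-3*2 - 29)*20 = (-6 - 29)*20 = -35*20 = -700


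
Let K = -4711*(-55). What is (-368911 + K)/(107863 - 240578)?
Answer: 109806/132715 ≈ 0.82738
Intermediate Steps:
K = 259105
(-368911 + K)/(107863 - 240578) = (-368911 + 259105)/(107863 - 240578) = -109806/(-132715) = -109806*(-1/132715) = 109806/132715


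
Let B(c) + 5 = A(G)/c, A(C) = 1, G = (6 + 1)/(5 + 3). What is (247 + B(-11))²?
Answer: 7080921/121 ≈ 58520.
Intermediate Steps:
G = 7/8 ≈ 0.87500
B(c) = -5 + 1/c
(247 + B(-11))² = (247 + (-5 + 1/(-11)))² = (247 + (-5 - 1/11))² = (247 - 56/11)² = (2661/11)² = 7080921/121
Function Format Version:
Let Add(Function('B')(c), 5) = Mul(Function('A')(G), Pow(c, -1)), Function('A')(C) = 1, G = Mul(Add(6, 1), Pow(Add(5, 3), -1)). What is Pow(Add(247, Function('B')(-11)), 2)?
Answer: Rational(7080921, 121) ≈ 58520.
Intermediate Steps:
G = Rational(7, 8) (G = Mul(7, Pow(8, -1)) = Mul(7, Rational(1, 8)) = Rational(7, 8) ≈ 0.87500)
Function('B')(c) = Add(-5, Pow(c, -1)) (Function('B')(c) = Add(-5, Mul(1, Pow(c, -1))) = Add(-5, Pow(c, -1)))
Pow(Add(247, Function('B')(-11)), 2) = Pow(Add(247, Add(-5, Pow(-11, -1))), 2) = Pow(Add(247, Add(-5, Rational(-1, 11))), 2) = Pow(Add(247, Rational(-56, 11)), 2) = Pow(Rational(2661, 11), 2) = Rational(7080921, 121)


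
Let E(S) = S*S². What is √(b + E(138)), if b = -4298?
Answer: √2623774 ≈ 1619.8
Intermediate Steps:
E(S) = S³
√(b + E(138)) = √(-4298 + 138³) = √(-4298 + 2628072) = √2623774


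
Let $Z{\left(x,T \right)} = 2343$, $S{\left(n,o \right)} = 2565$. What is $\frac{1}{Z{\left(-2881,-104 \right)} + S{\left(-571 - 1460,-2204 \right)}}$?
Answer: $\frac{1}{4908} \approx 0.00020375$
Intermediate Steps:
$\frac{1}{Z{\left(-2881,-104 \right)} + S{\left(-571 - 1460,-2204 \right)}} = \frac{1}{2343 + 2565} = \frac{1}{4908}$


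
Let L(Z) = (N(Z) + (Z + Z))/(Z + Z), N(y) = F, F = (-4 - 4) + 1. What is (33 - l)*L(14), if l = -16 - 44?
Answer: 279/4 ≈ 69.750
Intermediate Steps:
F = -7 (F = -8 + 1 = -7)
l = -60
N(y) = -7
L(Z) = (-7 + 2*Z)/(2*Z) (L(Z) = (-7 + (Z + Z))/(Z + Z) = (-7 + 2*Z)/((2*Z)) = (-7 + 2*Z)*(1/(2*Z)) = (-7 + 2*Z)/(2*Z))
(33 - l)*L(14) = (33 - 1*(-60))*((-7/2 + 14)/14) = (33 + 60)*((1/14)*(21/2)) = 93*(3/4) = 279/4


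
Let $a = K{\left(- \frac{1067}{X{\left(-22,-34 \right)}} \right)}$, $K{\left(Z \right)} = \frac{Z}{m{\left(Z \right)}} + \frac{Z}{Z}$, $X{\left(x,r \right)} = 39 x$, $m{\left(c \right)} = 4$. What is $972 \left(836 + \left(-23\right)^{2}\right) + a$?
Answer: $\frac{413955769}{312} \approx 1.3268 \cdot 10^{6}$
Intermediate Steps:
$K{\left(Z \right)} = 1 + \frac{Z}{4}$ ($K{\left(Z \right)} = \frac{Z}{4} + \frac{Z}{Z} = Z \frac{1}{4} + 1 = \frac{Z}{4} + 1 = 1 + \frac{Z}{4}$)
$a = \frac{409}{312}$ ($a = 1 + \frac{\left(-1067\right) \frac{1}{39 \left(-22\right)}}{4} = 1 + \frac{\left(-1067\right) \frac{1}{-858}}{4} = 1 + \frac{\left(-1067\right) \left(- \frac{1}{858}\right)}{4} = 1 + \frac{1}{4} \cdot \frac{97}{78} = 1 + \frac{97}{312} = \frac{409}{312} \approx 1.3109$)
$972 \left(836 + \left(-23\right)^{2}\right) + a = 972 \left(836 + \left(-23\right)^{2}\right) + \frac{409}{312} = 972 \left(836 + 529\right) + \frac{409}{312} = 972 \cdot 1365 + \frac{409}{312} = 1326780 + \frac{409}{312} = \frac{413955769}{312}$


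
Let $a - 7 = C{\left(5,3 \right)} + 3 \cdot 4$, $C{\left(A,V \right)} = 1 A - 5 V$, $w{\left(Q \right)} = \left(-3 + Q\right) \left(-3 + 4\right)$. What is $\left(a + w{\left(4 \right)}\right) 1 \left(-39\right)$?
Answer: $-390$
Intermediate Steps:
$w{\left(Q \right)} = -3 + Q$ ($w{\left(Q \right)} = \left(-3 + Q\right) 1 = -3 + Q$)
$C{\left(A,V \right)} = A - 5 V$
$a = 9$ ($a = 7 + \left(\left(5 - 15\right) + 3 \cdot 4\right) = 7 + \left(\left(5 - 15\right) + 12\right) = 7 + \left(-10 + 12\right) = 7 + 2 = 9$)
$\left(a + w{\left(4 \right)}\right) 1 \left(-39\right) = \left(9 + \left(-3 + 4\right)\right) 1 \left(-39\right) = \left(9 + 1\right) \left(-39\right) = 10 \left(-39\right) = -390$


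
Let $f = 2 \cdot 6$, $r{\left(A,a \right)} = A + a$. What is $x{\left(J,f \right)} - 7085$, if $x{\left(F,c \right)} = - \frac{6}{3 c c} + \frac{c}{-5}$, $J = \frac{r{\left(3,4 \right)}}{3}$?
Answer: $- \frac{2551469}{360} \approx -7087.4$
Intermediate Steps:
$f = 12$
$J = \frac{7}{3}$ ($J = \frac{3 + 4}{3} = 7 \cdot \frac{1}{3} = \frac{7}{3} \approx 2.3333$)
$x{\left(F,c \right)} = - \frac{2}{c^{2}} - \frac{c}{5}$ ($x{\left(F,c \right)} = - \frac{6}{3 c^{2}} + c \left(- \frac{1}{5}\right) = - 6 \frac{1}{3 c^{2}} - \frac{c}{5} = - \frac{2}{c^{2}} - \frac{c}{5}$)
$x{\left(J,f \right)} - 7085 = \left(- \frac{2}{144} - \frac{12}{5}\right) - 7085 = \left(\left(-2\right) \frac{1}{144} - \frac{12}{5}\right) - 7085 = \left(- \frac{1}{72} - \frac{12}{5}\right) - 7085 = - \frac{869}{360} - 7085 = - \frac{2551469}{360}$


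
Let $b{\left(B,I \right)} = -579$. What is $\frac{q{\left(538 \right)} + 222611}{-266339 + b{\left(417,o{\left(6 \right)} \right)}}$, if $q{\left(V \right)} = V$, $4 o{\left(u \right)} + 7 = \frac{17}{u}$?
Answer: $- \frac{223149}{266918} \approx -0.83602$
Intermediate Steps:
$o{\left(u \right)} = - \frac{7}{4} + \frac{17}{4 u}$ ($o{\left(u \right)} = - \frac{7}{4} + \frac{17 \frac{1}{u}}{4} = - \frac{7}{4} + \frac{17}{4 u}$)
$\frac{q{\left(538 \right)} + 222611}{-266339 + b{\left(417,o{\left(6 \right)} \right)}} = \frac{538 + 222611}{-266339 - 579} = \frac{223149}{-266918} = 223149 \left(- \frac{1}{266918}\right) = - \frac{223149}{266918}$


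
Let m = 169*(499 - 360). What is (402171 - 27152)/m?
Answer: 375019/23491 ≈ 15.964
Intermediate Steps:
m = 23491 (m = 169*139 = 23491)
(402171 - 27152)/m = (402171 - 27152)/23491 = 375019*(1/23491) = 375019/23491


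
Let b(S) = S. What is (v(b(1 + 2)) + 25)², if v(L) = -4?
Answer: 441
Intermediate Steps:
(v(b(1 + 2)) + 25)² = (-4 + 25)² = 21² = 441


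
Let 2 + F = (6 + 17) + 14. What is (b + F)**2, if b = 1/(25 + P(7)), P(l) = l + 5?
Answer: 1679616/1369 ≈ 1226.9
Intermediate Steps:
P(l) = 5 + l
F = 35 (F = -2 + ((6 + 17) + 14) = -2 + (23 + 14) = -2 + 37 = 35)
b = 1/37 (b = 1/(25 + (5 + 7)) = 1/(25 + 12) = 1/37 ≈ 0.027027)
(b + F)**2 = (1/37 + 35)**2 = (1296/37)**2 = 1679616/1369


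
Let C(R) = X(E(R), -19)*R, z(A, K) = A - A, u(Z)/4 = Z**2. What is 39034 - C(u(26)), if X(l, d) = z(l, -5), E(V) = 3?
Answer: 39034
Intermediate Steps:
u(Z) = 4*Z**2
z(A, K) = 0
X(l, d) = 0
C(R) = 0 (C(R) = 0*R = 0)
39034 - C(u(26)) = 39034 - 1*0 = 39034 + 0 = 39034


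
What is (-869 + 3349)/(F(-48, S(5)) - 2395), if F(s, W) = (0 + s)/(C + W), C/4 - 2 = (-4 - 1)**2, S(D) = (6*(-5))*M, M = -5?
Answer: -106640/102993 ≈ -1.0354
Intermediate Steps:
S(D) = 150 (S(D) = (6*(-5))*(-5) = -30*(-5) = 150)
C = 108 (C = 8 + 4*(-4 - 1)**2 = 8 + 4*(-5)**2 = 8 + 4*25 = 8 + 100 = 108)
F(s, W) = s/(108 + W) (F(s, W) = (0 + s)/(108 + W) = s/(108 + W))
(-869 + 3349)/(F(-48, S(5)) - 2395) = (-869 + 3349)/(-48/(108 + 150) - 2395) = 2480/(-48/258 - 2395) = 2480/(-48*1/258 - 2395) = 2480/(-8/43 - 2395) = 2480/(-102993/43) = 2480*(-43/102993) = -106640/102993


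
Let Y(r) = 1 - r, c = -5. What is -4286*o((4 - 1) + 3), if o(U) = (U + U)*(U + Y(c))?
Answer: -617184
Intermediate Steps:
o(U) = 2*U*(6 + U) (o(U) = (U + U)*(U + (1 - 1*(-5))) = (2*U)*(U + (1 + 5)) = (2*U)*(U + 6) = (2*U)*(6 + U) = 2*U*(6 + U))
-4286*o((4 - 1) + 3) = -8572*((4 - 1) + 3)*(6 + ((4 - 1) + 3)) = -8572*(3 + 3)*(6 + (3 + 3)) = -8572*6*(6 + 6) = -8572*6*12 = -4286*144 = -617184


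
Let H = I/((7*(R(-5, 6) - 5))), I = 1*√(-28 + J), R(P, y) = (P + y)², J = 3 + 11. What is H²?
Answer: -1/56 ≈ -0.017857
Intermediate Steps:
J = 14
I = I*√14 (I = 1*√(-28 + 14) = 1*√(-14) = 1*(I*√14) = I*√14 ≈ 3.7417*I)
H = -I*√14/28 (H = (I*√14)/((7*((-5 + 6)² - 5))) = (I*√14)/((7*(1² - 5))) = (I*√14)/((7*(1 - 5))) = (I*√14)/((7*(-4))) = (I*√14)/(-28) = (I*√14)*(-1/28) = -I*√14/28 ≈ -0.13363*I)
H² = (-I*√14/28)² = -1/56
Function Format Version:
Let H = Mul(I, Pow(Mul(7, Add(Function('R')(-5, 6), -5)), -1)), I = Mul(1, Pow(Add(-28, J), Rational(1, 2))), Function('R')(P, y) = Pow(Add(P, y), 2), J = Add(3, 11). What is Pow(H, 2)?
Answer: Rational(-1, 56) ≈ -0.017857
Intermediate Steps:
J = 14
I = Mul(I, Pow(14, Rational(1, 2))) (I = Mul(1, Pow(Add(-28, 14), Rational(1, 2))) = Mul(1, Pow(-14, Rational(1, 2))) = Mul(1, Mul(I, Pow(14, Rational(1, 2)))) = Mul(I, Pow(14, Rational(1, 2))) ≈ Mul(3.7417, I))
H = Mul(Rational(-1, 28), I, Pow(14, Rational(1, 2))) (H = Mul(Mul(I, Pow(14, Rational(1, 2))), Pow(Mul(7, Add(Pow(Add(-5, 6), 2), -5)), -1)) = Mul(Mul(I, Pow(14, Rational(1, 2))), Pow(Mul(7, Add(Pow(1, 2), -5)), -1)) = Mul(Mul(I, Pow(14, Rational(1, 2))), Pow(Mul(7, Add(1, -5)), -1)) = Mul(Mul(I, Pow(14, Rational(1, 2))), Pow(Mul(7, -4), -1)) = Mul(Mul(I, Pow(14, Rational(1, 2))), Pow(-28, -1)) = Mul(Mul(I, Pow(14, Rational(1, 2))), Rational(-1, 28)) = Mul(Rational(-1, 28), I, Pow(14, Rational(1, 2))) ≈ Mul(-0.13363, I))
Pow(H, 2) = Pow(Mul(Rational(-1, 28), I, Pow(14, Rational(1, 2))), 2) = Rational(-1, 56)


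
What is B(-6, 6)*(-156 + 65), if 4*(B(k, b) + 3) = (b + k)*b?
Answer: 273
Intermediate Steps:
B(k, b) = -3 + b*(b + k)/4 (B(k, b) = -3 + ((b + k)*b)/4 = -3 + (b*(b + k))/4 = -3 + b*(b + k)/4)
B(-6, 6)*(-156 + 65) = (-3 + (¼)*6² + (¼)*6*(-6))*(-156 + 65) = (-3 + (¼)*36 - 9)*(-91) = (-3 + 9 - 9)*(-91) = -3*(-91) = 273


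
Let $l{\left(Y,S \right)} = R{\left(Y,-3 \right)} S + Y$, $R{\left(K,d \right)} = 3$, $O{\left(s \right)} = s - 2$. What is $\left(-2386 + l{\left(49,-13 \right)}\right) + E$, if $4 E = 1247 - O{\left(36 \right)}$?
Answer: $- \frac{8291}{4} \approx -2072.8$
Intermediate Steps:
$O{\left(s \right)} = -2 + s$ ($O{\left(s \right)} = s - 2 = -2 + s$)
$E = \frac{1213}{4}$ ($E = \frac{1247 - \left(-2 + 36\right)}{4} = \frac{1247 - 34}{4} = \frac{1}{4} \cdot 1213 = \frac{1213}{4} \approx 303.25$)
$l{\left(Y,S \right)} = Y + 3 S$ ($l{\left(Y,S \right)} = 3 S + Y = Y + 3 S$)
$\left(-2386 + l{\left(49,-13 \right)}\right) + E = \left(-2386 + \left(49 + 3 \left(-13\right)\right)\right) + \frac{1213}{4} = \left(-2386 + \left(49 - 39\right)\right) + \frac{1213}{4} = \left(-2386 + 10\right) + \frac{1213}{4} = -2376 + \frac{1213}{4} = - \frac{8291}{4}$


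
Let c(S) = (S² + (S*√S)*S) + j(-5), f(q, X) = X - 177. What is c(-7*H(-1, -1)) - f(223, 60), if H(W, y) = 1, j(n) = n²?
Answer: 191 + 49*I*√7 ≈ 191.0 + 129.64*I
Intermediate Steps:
f(q, X) = -177 + X
c(S) = 25 + S² + S^(5/2) (c(S) = (S² + (S*√S)*S) + (-5)² = (S² + S^(3/2)*S) + 25 = (S² + S^(5/2)) + 25 = 25 + S² + S^(5/2))
c(-7*H(-1, -1)) - f(223, 60) = (25 + (-7*1)² + (-7*1)^(5/2)) - (-177 + 60) = (25 + (-7)² + (-7)^(5/2)) - 1*(-117) = (25 + 49 + 49*I*√7) + 117 = (74 + 49*I*√7) + 117 = 191 + 49*I*√7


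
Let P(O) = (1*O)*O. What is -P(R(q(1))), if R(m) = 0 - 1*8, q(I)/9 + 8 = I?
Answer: -64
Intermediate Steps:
q(I) = -72 + 9*I
R(m) = -8 (R(m) = 0 - 8 = -8)
P(O) = O² (P(O) = O*O = O²)
-P(R(q(1))) = -1*(-8)² = -1*64 = -64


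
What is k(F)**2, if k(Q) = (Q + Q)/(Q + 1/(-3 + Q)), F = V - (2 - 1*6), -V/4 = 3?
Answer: 30976/7921 ≈ 3.9106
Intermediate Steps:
V = -12 (V = -4*3 = -12)
F = -8 (F = -12 - (2 - 1*6) = -12 - (2 - 6) = -12 - 1*(-4) = -12 + 4 = -8)
k(Q) = 2*Q/(Q + 1/(-3 + Q)) (k(Q) = (2*Q)/(Q + 1/(-3 + Q)) = 2*Q/(Q + 1/(-3 + Q)))
k(F)**2 = (2*(-8)*(-3 - 8)/(1 + (-8)**2 - 3*(-8)))**2 = (2*(-8)*(-11)/(1 + 64 + 24))**2 = (2*(-8)*(-11)/89)**2 = (2*(-8)*(1/89)*(-11))**2 = (176/89)**2 = 30976/7921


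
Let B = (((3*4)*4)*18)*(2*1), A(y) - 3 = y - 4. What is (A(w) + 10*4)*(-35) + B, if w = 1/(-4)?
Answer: 1487/4 ≈ 371.75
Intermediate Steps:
w = -¼ ≈ -0.25000
A(y) = -1 + y (A(y) = 3 + (y - 4) = 3 + (-4 + y) = -1 + y)
B = 1728 (B = ((12*4)*18)*2 = (48*18)*2 = 864*2 = 1728)
(A(w) + 10*4)*(-35) + B = ((-1 - ¼) + 10*4)*(-35) + 1728 = (-5/4 + 40)*(-35) + 1728 = (155/4)*(-35) + 1728 = -5425/4 + 1728 = 1487/4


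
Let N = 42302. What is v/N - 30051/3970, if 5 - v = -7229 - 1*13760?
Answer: -593935611/83969470 ≈ -7.0732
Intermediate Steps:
v = 20994 (v = 5 - (-7229 - 1*13760) = 5 - (-7229 - 13760) = 5 - 1*(-20989) = 5 + 20989 = 20994)
v/N - 30051/3970 = 20994/42302 - 30051/3970 = 20994*(1/42302) - 30051*1/3970 = 10497/21151 - 30051/3970 = -593935611/83969470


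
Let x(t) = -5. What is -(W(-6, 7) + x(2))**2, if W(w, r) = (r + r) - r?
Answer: -4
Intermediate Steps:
W(w, r) = r (W(w, r) = 2*r - r = r)
-(W(-6, 7) + x(2))**2 = -(7 - 5)**2 = -1*2**2 = -1*4 = -4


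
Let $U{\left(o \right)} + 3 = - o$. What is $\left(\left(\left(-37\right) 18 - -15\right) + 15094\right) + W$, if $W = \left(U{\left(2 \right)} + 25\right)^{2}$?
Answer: $14843$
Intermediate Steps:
$U{\left(o \right)} = -3 - o$
$W = 400$ ($W = \left(\left(-3 - 2\right) + 25\right)^{2} = \left(-5 + 25\right)^{2} = 20^{2} = 400$)
$\left(\left(\left(-37\right) 18 - -15\right) + 15094\right) + W = \left(\left(\left(-37\right) 18 - -15\right) + 15094\right) + 400 = \left(\left(-666 + 15\right) + 15094\right) + 400 = \left(-651 + 15094\right) + 400 = 14443 + 400 = 14843$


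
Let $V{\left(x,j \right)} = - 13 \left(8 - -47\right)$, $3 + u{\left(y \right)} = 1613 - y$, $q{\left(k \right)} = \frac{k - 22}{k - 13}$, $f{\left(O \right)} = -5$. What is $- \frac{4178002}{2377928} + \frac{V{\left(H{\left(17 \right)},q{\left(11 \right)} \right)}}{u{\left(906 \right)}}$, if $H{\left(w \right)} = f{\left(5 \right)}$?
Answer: $- \frac{52744681}{19023424} \approx -2.7726$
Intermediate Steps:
$q{\left(k \right)} = \frac{-22 + k}{-13 + k}$
$H{\left(w \right)} = -5$
$u{\left(y \right)} = 1610 - y$ ($u{\left(y \right)} = -3 - \left(-1613 + y\right) = 1610 - y$)
$V{\left(x,j \right)} = -715$ ($V{\left(x,j \right)} = - 13 \left(8 + 47\right) = \left(-13\right) 55 = -715$)
$- \frac{4178002}{2377928} + \frac{V{\left(H{\left(17 \right)},q{\left(11 \right)} \right)}}{u{\left(906 \right)}} = - \frac{4178002}{2377928} - \frac{715}{1610 - 906} = \left(-4178002\right) \frac{1}{2377928} - \frac{715}{1610 - 906} = - \frac{2089001}{1188964} - \frac{715}{704} = - \frac{2089001}{1188964} - \frac{65}{64} = - \frac{52744681}{19023424}$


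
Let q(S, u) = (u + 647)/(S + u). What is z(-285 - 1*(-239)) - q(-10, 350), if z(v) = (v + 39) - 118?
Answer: -43497/340 ≈ -127.93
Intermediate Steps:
q(S, u) = (647 + u)/(S + u)
z(v) = -79 + v (z(v) = (39 + v) - 118 = -79 + v)
z(-285 - 1*(-239)) - q(-10, 350) = (-79 + (-285 - 1*(-239))) - (647 + 350)/(-10 + 350) = (-79 + (-285 + 239)) - 997/340 = (-79 - 46) - 997/340 = -125 - 1*997/340 = -125 - 997/340 = -43497/340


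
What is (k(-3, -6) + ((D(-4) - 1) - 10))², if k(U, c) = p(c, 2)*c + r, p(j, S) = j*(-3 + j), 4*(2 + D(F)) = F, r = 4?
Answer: 111556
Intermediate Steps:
D(F) = -2 + F/4
k(U, c) = 4 + c²*(-3 + c) (k(U, c) = (c*(-3 + c))*c + 4 = c²*(-3 + c) + 4 = 4 + c²*(-3 + c))
(k(-3, -6) + ((D(-4) - 1) - 10))² = ((4 + (-6)²*(-3 - 6)) + (((-2 + (¼)*(-4)) - 1) - 10))² = ((4 + 36*(-9)) + (((-2 - 1) - 1) - 10))² = ((4 - 324) + ((-3 - 1) - 10))² = (-320 + (-4 - 10))² = (-320 - 14)² = (-334)² = 111556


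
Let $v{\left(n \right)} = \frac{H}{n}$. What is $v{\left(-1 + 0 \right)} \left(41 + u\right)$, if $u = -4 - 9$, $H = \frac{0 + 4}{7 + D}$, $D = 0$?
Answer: $-16$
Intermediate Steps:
$H = \frac{4}{7}$ ($H = \frac{0 + 4}{7 + 0} = \frac{4}{7} \approx 0.57143$)
$v{\left(n \right)} = \frac{4}{7 n}$
$u = -13$ ($u = -4 - 9 = -13$)
$v{\left(-1 + 0 \right)} \left(41 + u\right) = \frac{4}{7 \left(-1 + 0\right)} \left(41 - 13\right) = \frac{4}{7 \left(-1\right)} 28 = \frac{4}{7} \left(-1\right) 28 = \left(- \frac{4}{7}\right) 28 = -16$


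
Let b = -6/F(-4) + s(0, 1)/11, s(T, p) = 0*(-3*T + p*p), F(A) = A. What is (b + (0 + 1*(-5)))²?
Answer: 49/4 ≈ 12.250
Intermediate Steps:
s(T, p) = 0 (s(T, p) = 0*(-3*T + p²) = 0*(p² - 3*T) = 0)
b = 3/2 (b = -6/(-4) + 0/11 = -6*(-¼) + 0*(1/11) = 3/2 + 0 = 3/2 ≈ 1.5000)
(b + (0 + 1*(-5)))² = (3/2 + (0 + 1*(-5)))² = (3/2 + (0 - 5))² = (3/2 - 5)² = (-7/2)² = 49/4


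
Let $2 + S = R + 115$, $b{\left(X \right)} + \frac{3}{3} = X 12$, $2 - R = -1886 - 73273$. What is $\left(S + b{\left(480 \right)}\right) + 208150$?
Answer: $289183$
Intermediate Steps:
$R = 75161$ ($R = 2 - \left(-1886 - 73273\right) = 2 - -75159 = 2 + 75159 = 75161$)
$b{\left(X \right)} = -1 + 12 X$ ($b{\left(X \right)} = -1 + X 12 = -1 + 12 X$)
$S = 75274$ ($S = -2 + \left(75161 + 115\right) = -2 + 75276 = 75274$)
$\left(S + b{\left(480 \right)}\right) + 208150 = \left(75274 + \left(-1 + 12 \cdot 480\right)\right) + 208150 = \left(75274 + \left(-1 + 5760\right)\right) + 208150 = \left(75274 + 5759\right) + 208150 = 81033 + 208150 = 289183$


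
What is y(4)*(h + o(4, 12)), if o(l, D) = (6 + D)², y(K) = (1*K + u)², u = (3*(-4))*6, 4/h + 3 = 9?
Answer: 4503776/3 ≈ 1.5013e+6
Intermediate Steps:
h = ⅔ (h = 4/(-3 + 9) = 4/6 = 4*(⅙) = ⅔ ≈ 0.66667)
u = -72 (u = -12*6 = -72)
y(K) = (-72 + K)² (y(K) = (1*K - 72)² = (K - 72)² = (-72 + K)²)
y(4)*(h + o(4, 12)) = (-72 + 4)²*(⅔ + (6 + 12)²) = (-68)²*(⅔ + 18²) = 4624*(⅔ + 324) = 4624*(974/3) = 4503776/3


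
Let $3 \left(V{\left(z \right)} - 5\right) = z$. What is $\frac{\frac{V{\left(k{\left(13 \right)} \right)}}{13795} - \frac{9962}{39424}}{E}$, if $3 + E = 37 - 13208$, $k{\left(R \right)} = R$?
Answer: $\frac{205586749}{10747100474880} \approx 1.913 \cdot 10^{-5}$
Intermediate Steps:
$V{\left(z \right)} = 5 + \frac{z}{3}$
$E = -13174$ ($E = -3 + \left(37 - 13208\right) = -3 - 13171 = -13174$)
$\frac{\frac{V{\left(k{\left(13 \right)} \right)}}{13795} - \frac{9962}{39424}}{E} = \frac{\frac{5 + \frac{1}{3} \cdot 13}{13795} - \frac{9962}{39424}}{-13174} = \left(\left(5 + \frac{13}{3}\right) \frac{1}{13795} - \frac{4981}{19712}\right) \left(- \frac{1}{13174}\right) = \left(\frac{28}{3} \cdot \frac{1}{13795} - \frac{4981}{19712}\right) \left(- \frac{1}{13174}\right) = \left(\frac{28}{41385} - \frac{4981}{19712}\right) \left(- \frac{1}{13174}\right) = \left(- \frac{205586749}{815781120}\right) \left(- \frac{1}{13174}\right) = \frac{205586749}{10747100474880}$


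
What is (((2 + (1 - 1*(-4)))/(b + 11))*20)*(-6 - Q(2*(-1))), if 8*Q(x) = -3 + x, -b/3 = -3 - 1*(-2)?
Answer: -215/4 ≈ -53.750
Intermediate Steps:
b = 3 (b = -3*(-3 - 1*(-2)) = -3*(-3 + 2) = -3*(-1) = 3)
Q(x) = -3/8 + x/8 (Q(x) = (-3 + x)/8 = -3/8 + x/8)
(((2 + (1 - 1*(-4)))/(b + 11))*20)*(-6 - Q(2*(-1))) = (((2 + (1 - 1*(-4)))/(3 + 11))*20)*(-6 - (-3/8 + (2*(-1))/8)) = (((2 + (1 + 4))/14)*20)*(-6 - (-3/8 + (⅛)*(-2))) = (((2 + 5)*(1/14))*20)*(-6 - (-3/8 - ¼)) = ((7*(1/14))*20)*(-6 - 1*(-5/8)) = ((½)*20)*(-6 + 5/8) = 10*(-43/8) = -215/4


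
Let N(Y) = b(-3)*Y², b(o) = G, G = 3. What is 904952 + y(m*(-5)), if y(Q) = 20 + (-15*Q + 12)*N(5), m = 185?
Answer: 1946497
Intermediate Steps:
b(o) = 3
N(Y) = 3*Y²
y(Q) = 920 - 1125*Q (y(Q) = 20 + (-15*Q + 12)*(3*5²) = 20 + (12 - 15*Q)*(3*25) = 20 + (12 - 15*Q)*75 = 20 + (900 - 1125*Q) = 920 - 1125*Q)
904952 + y(m*(-5)) = 904952 + (920 - 208125*(-5)) = 904952 + (920 - 1125*(-925)) = 904952 + (920 + 1040625) = 904952 + 1041545 = 1946497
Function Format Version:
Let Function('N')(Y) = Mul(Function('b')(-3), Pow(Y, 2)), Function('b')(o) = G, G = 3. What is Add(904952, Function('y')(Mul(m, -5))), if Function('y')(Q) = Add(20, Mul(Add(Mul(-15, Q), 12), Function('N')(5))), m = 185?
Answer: 1946497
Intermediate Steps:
Function('b')(o) = 3
Function('N')(Y) = Mul(3, Pow(Y, 2))
Function('y')(Q) = Add(920, Mul(-1125, Q)) (Function('y')(Q) = Add(20, Mul(Add(Mul(-15, Q), 12), Mul(3, Pow(5, 2)))) = Add(20, Mul(Add(12, Mul(-15, Q)), Mul(3, 25))) = Add(20, Mul(Add(12, Mul(-15, Q)), 75)) = Add(20, Add(900, Mul(-1125, Q))) = Add(920, Mul(-1125, Q)))
Add(904952, Function('y')(Mul(m, -5))) = Add(904952, Add(920, Mul(-1125, Mul(185, -5)))) = Add(904952, Add(920, Mul(-1125, -925))) = Add(904952, Add(920, 1040625)) = Add(904952, 1041545) = 1946497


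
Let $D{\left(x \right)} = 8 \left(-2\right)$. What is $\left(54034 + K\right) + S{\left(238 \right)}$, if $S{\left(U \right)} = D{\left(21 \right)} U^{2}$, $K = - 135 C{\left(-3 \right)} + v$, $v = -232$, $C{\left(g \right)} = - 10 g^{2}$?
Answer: $-840352$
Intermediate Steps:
$D{\left(x \right)} = -16$
$K = 11918$ ($K = - 135 \left(- 10 \left(-3\right)^{2}\right) - 232 = - 135 \left(\left(-10\right) 9\right) - 232 = \left(-135\right) \left(-90\right) - 232 = 12150 - 232 = 11918$)
$S{\left(U \right)} = - 16 U^{2}$
$\left(54034 + K\right) + S{\left(238 \right)} = \left(54034 + 11918\right) - 16 \cdot 238^{2} = 65952 - 906304 = -840352$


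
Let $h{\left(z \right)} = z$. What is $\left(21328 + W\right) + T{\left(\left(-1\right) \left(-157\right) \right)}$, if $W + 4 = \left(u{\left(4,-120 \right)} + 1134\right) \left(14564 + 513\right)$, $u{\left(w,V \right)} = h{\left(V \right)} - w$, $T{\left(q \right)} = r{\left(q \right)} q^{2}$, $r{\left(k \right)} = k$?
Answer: $19118987$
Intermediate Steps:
$T{\left(q \right)} = q^{3}$ ($T{\left(q \right)} = q q^{2} = q^{3}$)
$u{\left(w,V \right)} = V - w$
$W = 15227766$ ($W = -4 + \left(\left(-120 - 4\right) + 1134\right) \left(14564 + 513\right) = -4 + \left(\left(-120 - 4\right) + 1134\right) 15077 = -4 + \left(-124 + 1134\right) 15077 = -4 + 1010 \cdot 15077 = -4 + 15227770 = 15227766$)
$\left(21328 + W\right) + T{\left(\left(-1\right) \left(-157\right) \right)} = \left(21328 + 15227766\right) + \left(\left(-1\right) \left(-157\right)\right)^{3} = 15249094 + 157^{3} = 15249094 + 3869893 = 19118987$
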